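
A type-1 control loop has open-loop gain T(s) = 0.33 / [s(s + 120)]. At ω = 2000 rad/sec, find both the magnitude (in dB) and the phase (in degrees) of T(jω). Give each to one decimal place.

|j2000 + 120| = √(2000² + 120²) = 2004
|j2000| = 2000
|T(j2000)| = 0.33 / (2004 × 2000) = 8.2352e-08
20 log₁₀(8.2352e-08) = -141.69 dB
∠(j2000 + 120) = arctan(2000/120) = 86.57°
∠(j2000) = 90.00°
∠T(j2000) = − (86.57° + 90.00°) = -176.57°

|T| = -141.7 dB, ∠T = -176.6°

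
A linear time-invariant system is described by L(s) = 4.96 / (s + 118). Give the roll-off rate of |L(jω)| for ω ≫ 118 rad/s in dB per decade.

-20 dB/decade

With 0 zeros and 1 pole, the high-frequency asymptotic slope is 20 × (0 − 1) = -20 dB/decade.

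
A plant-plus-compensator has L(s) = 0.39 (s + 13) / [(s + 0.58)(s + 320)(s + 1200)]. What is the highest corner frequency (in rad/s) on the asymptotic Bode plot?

1200 rad/s

Break frequencies occur at each pole and zero magnitude: 0.58 rad/s, 13 rad/s, 320 rad/s, 1200 rad/s.
The highest is 1200 rad/s.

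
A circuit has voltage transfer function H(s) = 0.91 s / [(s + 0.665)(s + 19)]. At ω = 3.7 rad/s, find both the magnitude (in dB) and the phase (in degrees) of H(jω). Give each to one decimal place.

|j3.7| = 3.7
|j3.7 + 0.665| = √(3.7² + 0.665²) = 3.759
|j3.7 + 19| = √(3.7² + 19²) = 19.36
|H(j3.7)| = 0.91 × 3.7 / (3.759 × 19.36) = 0.04627
20 log₁₀(0.04627) = -26.69 dB
∠(j3.7) = 90.00°
∠(j3.7 + 0.665) = arctan(3.7/0.665) = 79.81°
∠(j3.7 + 19) = arctan(3.7/19) = 11.02°
∠H(j3.7) = 90.00° − (79.81° + 11.02°) = -0.83°

|H| = -26.7 dB, ∠H = -0.8°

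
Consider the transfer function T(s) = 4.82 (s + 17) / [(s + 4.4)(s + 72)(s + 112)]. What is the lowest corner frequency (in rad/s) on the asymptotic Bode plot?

Break frequencies occur at each pole and zero magnitude: 4.4 rad/s, 17 rad/s, 72 rad/s, 112 rad/s.
The lowest is 4.4 rad/s.

4.4 rad/s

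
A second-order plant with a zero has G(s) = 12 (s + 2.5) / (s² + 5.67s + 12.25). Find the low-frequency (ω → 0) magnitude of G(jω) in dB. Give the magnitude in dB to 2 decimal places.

7.78 dB

G(0) = 12 × 2.5 / 12.25 = 2.449
20 log₁₀(2.449) = 7.780 dB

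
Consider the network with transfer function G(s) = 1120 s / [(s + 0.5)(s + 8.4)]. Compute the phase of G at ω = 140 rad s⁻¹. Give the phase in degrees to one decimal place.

-86.4°

∠(j140) = 90.00°
∠(j140 + 0.5) = arctan(140/0.5) = 89.80°
∠(j140 + 8.4) = arctan(140/8.4) = 86.57°
∠G(j140) = 90.00° − (89.80° + 86.57°) = -86.36°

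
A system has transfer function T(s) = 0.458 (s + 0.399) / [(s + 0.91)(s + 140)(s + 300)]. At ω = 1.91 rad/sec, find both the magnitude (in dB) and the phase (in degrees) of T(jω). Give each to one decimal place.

|j1.91 + 0.399| = √(1.91² + 0.399²) = 1.951
|j1.91 + 0.91| = √(1.91² + 0.91²) = 2.116
|j1.91 + 140| = √(1.91² + 140²) = 140
|j1.91 + 300| = √(1.91² + 300²) = 300
|T(j1.91)| = 0.458 × 1.951 / (2.116 × 140 × 300) = 1.0056e-05
20 log₁₀(1.0056e-05) = -99.95 dB
∠(j1.91 + 0.399) = arctan(1.91/0.399) = 78.20°
∠(j1.91 + 0.91) = arctan(1.91/0.91) = 64.53°
∠(j1.91 + 140) = arctan(1.91/140) = 0.78°
∠(j1.91 + 300) = arctan(1.91/300) = 0.36°
∠T(j1.91) = 78.20° − (64.53° + 0.78° + 0.36°) = 12.53°

|T| = -100.0 dB, ∠T = 12.5°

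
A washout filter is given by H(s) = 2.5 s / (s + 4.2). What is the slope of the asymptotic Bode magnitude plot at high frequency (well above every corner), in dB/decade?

With 1 zero and 1 pole, the high-frequency asymptotic slope is 20 × (1 − 1) = 0 dB/decade.

0 dB/decade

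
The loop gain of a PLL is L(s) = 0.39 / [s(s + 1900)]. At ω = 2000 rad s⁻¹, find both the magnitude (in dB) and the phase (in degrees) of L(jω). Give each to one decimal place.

|L| = -143.0 dB, ∠L = -136.5 deg

|j2000 + 1900| = √(2000² + 1900²) = 2759
|j2000| = 2000
|L(j2000)| = 0.39 / (2759 × 2000) = 7.0687e-08
20 log₁₀(7.0687e-08) = -143.01 dB
∠(j2000 + 1900) = arctan(2000/1900) = 46.47°
∠(j2000) = 90.00°
∠L(j2000) = − (46.47° + 90.00°) = -136.47°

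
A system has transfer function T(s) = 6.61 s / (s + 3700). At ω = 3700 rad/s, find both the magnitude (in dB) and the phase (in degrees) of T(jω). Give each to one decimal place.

|T| = 13.4 dB, ∠T = 45.0°

|j3700| = 3700
|j3700 + 3700| = √(3700² + 3700²) = 5233
|T(j3700)| = 6.61 × 3700 / 5233 = 4.674
20 log₁₀(4.674) = 13.39 dB
∠(j3700) = 90.00°
∠(j3700 + 3700) = arctan(3700/3700) = 45.00°
∠T(j3700) = 90.00° − 45.00° = 45.00°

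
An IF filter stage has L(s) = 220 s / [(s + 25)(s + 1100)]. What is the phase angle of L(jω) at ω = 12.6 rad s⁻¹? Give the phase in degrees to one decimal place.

∠(j12.6) = 90.00°
∠(j12.6 + 25) = arctan(12.6/25) = 26.75°
∠(j12.6 + 1100) = arctan(12.6/1100) = 0.66°
∠L(j12.6) = 90.00° − (26.75° + 0.66°) = 62.60°

62.6°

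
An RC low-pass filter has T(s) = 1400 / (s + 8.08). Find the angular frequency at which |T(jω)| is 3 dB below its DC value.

For a single-pole low-pass, the −3 dB point is at the pole: ω = 8.08 rad/sec.

8.08 rad/sec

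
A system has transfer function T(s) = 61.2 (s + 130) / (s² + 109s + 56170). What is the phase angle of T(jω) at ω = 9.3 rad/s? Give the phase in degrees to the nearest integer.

3°

∠(j9.3 + 130) = arctan(9.3/130) = 4.09°
∠[(j9.3)² + 109(j9.3) + 56170] = ∠[56084 + j1013.7] = 1.04°
∠T(j9.3) = 4.09° − 1.04° = 3.06°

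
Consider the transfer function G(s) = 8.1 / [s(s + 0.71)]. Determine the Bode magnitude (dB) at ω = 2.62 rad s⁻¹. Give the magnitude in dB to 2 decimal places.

1.13 dB

|j2.62 + 0.71| = √(2.62² + 0.71²) = 2.714
|j2.62| = 2.62
|G(j2.62)| = 8.1 / (2.714 × 2.62) = 1.1389
20 log₁₀(1.1389) = 1.130 dB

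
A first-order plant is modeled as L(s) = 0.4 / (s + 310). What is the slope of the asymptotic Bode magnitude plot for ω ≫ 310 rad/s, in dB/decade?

With 0 zeros and 1 pole, the high-frequency asymptotic slope is 20 × (0 − 1) = -20 dB/decade.

-20 dB/decade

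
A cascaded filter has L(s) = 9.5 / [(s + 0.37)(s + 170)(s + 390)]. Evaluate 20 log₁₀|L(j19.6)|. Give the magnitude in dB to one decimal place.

|j19.6 + 0.37| = √(19.6² + 0.37²) = 19.6
|j19.6 + 170| = √(19.6² + 170²) = 171.1
|j19.6 + 390| = √(19.6² + 390²) = 390.5
|L(j19.6)| = 9.5 / (19.6 × 171.1 × 390.5) = 7.2521e-06
20 log₁₀(7.2521e-06) = -102.79 dB

-102.8 dB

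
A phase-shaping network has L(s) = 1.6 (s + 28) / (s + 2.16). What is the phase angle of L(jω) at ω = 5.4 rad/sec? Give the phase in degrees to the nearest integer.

-57°

∠(j5.4 + 28) = arctan(5.4/28) = 10.92°
∠(j5.4 + 2.16) = arctan(5.4/2.16) = 68.20°
∠L(j5.4) = 10.92° − 68.20° = -57.28°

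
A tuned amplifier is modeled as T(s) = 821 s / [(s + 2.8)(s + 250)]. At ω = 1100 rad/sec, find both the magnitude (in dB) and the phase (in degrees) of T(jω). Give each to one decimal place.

|T| = -2.8 dB, ∠T = -77.0°

|j1100| = 1100
|j1100 + 2.8| = √(1100² + 2.8²) = 1100
|j1100 + 250| = √(1100² + 250²) = 1128
|T(j1100)| = 821 × 1100 / (1100 × 1128) = 0.7278
20 log₁₀(0.7278) = -2.76 dB
∠(j1100) = 90.00°
∠(j1100 + 2.8) = arctan(1100/2.8) = 89.85°
∠(j1100 + 250) = arctan(1100/250) = 77.20°
∠T(j1100) = 90.00° − (89.85° + 77.20°) = -77.05°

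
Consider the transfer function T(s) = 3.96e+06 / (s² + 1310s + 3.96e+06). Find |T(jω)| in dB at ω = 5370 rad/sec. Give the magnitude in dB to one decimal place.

-16.3 dB

|(j5370)² + 1310(j5370) + 3.96e+06| = |-2.4877e+07 + j7.0347e+06| = 2.585e+07
|T(j5370)| = 3.96e+06 / 2.585e+07 = 0.15318
20 log₁₀(0.15318) = -16.30 dB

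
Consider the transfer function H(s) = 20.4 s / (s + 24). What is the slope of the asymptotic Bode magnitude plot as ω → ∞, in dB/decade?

With 1 zero and 1 pole, the high-frequency asymptotic slope is 20 × (1 − 1) = 0 dB/decade.

0 dB/decade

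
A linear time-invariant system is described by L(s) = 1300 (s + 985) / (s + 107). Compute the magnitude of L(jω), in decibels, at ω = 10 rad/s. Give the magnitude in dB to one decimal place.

81.5 dB

|j10 + 985| = √(10² + 985²) = 985.1
|j10 + 107| = √(10² + 107²) = 107.5
|L(j10)| = 1300 × 985.1 / 107.5 = 11916
20 log₁₀(11916) = 81.52 dB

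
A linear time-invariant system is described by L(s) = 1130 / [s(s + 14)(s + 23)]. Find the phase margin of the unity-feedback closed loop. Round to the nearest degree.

Gain crossover: |L(jω)| = 1 at ω ≈ 3.38 rad/s.
∠L(j3.38) = −90° − arctan(3.38/14) − arctan(3.38/23) ≈ -111.90°
PM = 180° + (-111.90°) = 68.10°

68°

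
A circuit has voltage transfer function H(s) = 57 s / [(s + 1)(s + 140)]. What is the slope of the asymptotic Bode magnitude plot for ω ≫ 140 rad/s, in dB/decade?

With 1 zero and 2 poles, the high-frequency asymptotic slope is 20 × (1 − 2) = -20 dB/decade.

-20 dB/decade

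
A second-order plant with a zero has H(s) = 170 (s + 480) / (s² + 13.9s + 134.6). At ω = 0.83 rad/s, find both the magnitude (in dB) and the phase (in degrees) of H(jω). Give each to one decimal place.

|j0.83 + 480| = √(0.83² + 480²) = 480
|(j0.83)² + 13.9(j0.83) + 134.6| = |133.91 + j11.537| = 134.4
|H(j0.83)| = 170 × 480 / 134.4 = 607.11
20 log₁₀(607.11) = 55.67 dB
∠(j0.83 + 480) = arctan(0.83/480) = 0.10°
∠[(j0.83)² + 13.9(j0.83) + 134.6] = ∠[133.91 + j11.537] = 4.92°
∠H(j0.83) = 0.10° − 4.92° = -4.83°

|H| = 55.7 dB, ∠H = -4.8°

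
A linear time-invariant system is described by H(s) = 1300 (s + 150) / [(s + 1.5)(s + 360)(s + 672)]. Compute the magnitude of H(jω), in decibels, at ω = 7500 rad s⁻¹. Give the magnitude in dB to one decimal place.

-92.8 dB

|j7500 + 150| = √(7500² + 150²) = 7501
|j7500 + 1.5| = √(7500² + 1.5²) = 7500
|j7500 + 360| = √(7500² + 360²) = 7509
|j7500 + 672| = √(7500² + 672²) = 7530
|H(j7500)| = 1300 × 7501 / (7500 × 7509 × 7530) = 2.2997e-05
20 log₁₀(2.2997e-05) = -92.77 dB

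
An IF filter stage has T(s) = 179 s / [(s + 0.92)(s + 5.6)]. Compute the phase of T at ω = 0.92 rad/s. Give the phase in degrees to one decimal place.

∠(j0.92) = 90.00°
∠(j0.92 + 0.92) = arctan(0.92/0.92) = 45.00°
∠(j0.92 + 5.6) = arctan(0.92/5.6) = 9.33°
∠T(j0.92) = 90.00° − (45.00° + 9.33°) = 35.67°

35.7°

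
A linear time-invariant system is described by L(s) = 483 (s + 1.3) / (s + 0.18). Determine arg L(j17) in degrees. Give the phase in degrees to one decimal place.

∠(j17 + 1.3) = arctan(17/1.3) = 85.63°
∠(j17 + 0.18) = arctan(17/0.18) = 89.39°
∠L(j17) = 85.63° − 89.39° = -3.77°

-3.8°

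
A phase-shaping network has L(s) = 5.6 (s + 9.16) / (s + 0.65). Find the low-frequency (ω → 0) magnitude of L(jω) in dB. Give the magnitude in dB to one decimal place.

37.9 dB

L(0) = 5.6 × 9.16 / 0.65 = 78.917
20 log₁₀(78.917) = 37.94 dB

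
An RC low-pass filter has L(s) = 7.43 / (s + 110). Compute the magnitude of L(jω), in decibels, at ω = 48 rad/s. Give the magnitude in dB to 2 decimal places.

|j48 + 110| = √(48² + 110²) = 120
|L(j48)| = 7.43 / 120 = 0.061908
20 log₁₀(0.061908) = -24.165 dB

-24.17 dB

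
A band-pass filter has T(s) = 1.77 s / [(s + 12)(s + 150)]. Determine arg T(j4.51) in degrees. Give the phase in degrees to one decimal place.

67.7°

∠(j4.51) = 90.00°
∠(j4.51 + 12) = arctan(4.51/12) = 20.60°
∠(j4.51 + 150) = arctan(4.51/150) = 1.72°
∠T(j4.51) = 90.00° − (20.60° + 1.72°) = 67.68°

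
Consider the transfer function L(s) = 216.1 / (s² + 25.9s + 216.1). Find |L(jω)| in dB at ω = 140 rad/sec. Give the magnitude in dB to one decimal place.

|(j140)² + 25.9(j140) + 216.1| = |-19384 + j3626| = 1.972e+04
|L(j140)| = 216.1 / 1.972e+04 = 0.010958
20 log₁₀(0.010958) = -39.21 dB

-39.2 dB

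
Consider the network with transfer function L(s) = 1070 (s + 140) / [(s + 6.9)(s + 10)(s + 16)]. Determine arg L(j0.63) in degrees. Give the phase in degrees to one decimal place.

∠(j0.63 + 140) = arctan(0.63/140) = 0.26°
∠(j0.63 + 6.9) = arctan(0.63/6.9) = 5.22°
∠(j0.63 + 10) = arctan(0.63/10) = 3.60°
∠(j0.63 + 16) = arctan(0.63/16) = 2.25°
∠L(j0.63) = 0.26° − (5.22° + 3.60° + 2.25°) = -10.82°

-10.8 deg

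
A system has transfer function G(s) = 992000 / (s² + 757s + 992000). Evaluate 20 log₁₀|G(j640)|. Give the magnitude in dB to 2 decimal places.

2.34 dB

|(j640)² + 757(j640) + 992000| = |5.824e+05 + j4.8448e+05| = 7.576e+05
|G(j640)| = 992000 / 7.576e+05 = 1.3095
20 log₁₀(1.3095) = 2.342 dB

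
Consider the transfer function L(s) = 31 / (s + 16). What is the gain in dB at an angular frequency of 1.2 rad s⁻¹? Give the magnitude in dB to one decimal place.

|j1.2 + 16| = √(1.2² + 16²) = 16.04
|L(j1.2)| = 31 / 16.04 = 1.9321
20 log₁₀(1.9321) = 5.72 dB

5.7 dB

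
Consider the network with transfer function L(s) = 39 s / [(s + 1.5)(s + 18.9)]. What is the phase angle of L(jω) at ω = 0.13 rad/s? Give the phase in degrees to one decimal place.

84.7 deg

∠(j0.13) = 90.00°
∠(j0.13 + 1.5) = arctan(0.13/1.5) = 4.95°
∠(j0.13 + 18.9) = arctan(0.13/18.9) = 0.39°
∠L(j0.13) = 90.00° − (4.95° + 0.39°) = 84.65°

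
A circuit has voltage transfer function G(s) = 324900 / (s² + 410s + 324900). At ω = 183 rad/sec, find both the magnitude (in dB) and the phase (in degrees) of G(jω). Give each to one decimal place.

|(j183)² + 410(j183) + 324900| = |2.9141e+05 + j75030| = 3.009e+05
|G(j183)| = 324900 / 3.009e+05 = 1.0797
20 log₁₀(1.0797) = 0.67 dB
∠[(j183)² + 410(j183) + 324900] = ∠[2.9141e+05 + j75030] = 14.44°
∠G(j183) = −14.44° = -14.44°

|G| = 0.7 dB, ∠G = -14.4°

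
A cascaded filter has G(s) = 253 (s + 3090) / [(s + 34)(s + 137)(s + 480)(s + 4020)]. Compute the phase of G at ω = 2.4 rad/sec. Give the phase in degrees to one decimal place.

-5.3°

∠(j2.4 + 3090) = arctan(2.4/3090) = 0.04°
∠(j2.4 + 34) = arctan(2.4/34) = 4.04°
∠(j2.4 + 137) = arctan(2.4/137) = 1.00°
∠(j2.4 + 480) = arctan(2.4/480) = 0.29°
∠(j2.4 + 4020) = arctan(2.4/4020) = 0.03°
∠G(j2.4) = 0.04° − (4.04° + 1.00° + 0.29° + 0.03°) = -5.32°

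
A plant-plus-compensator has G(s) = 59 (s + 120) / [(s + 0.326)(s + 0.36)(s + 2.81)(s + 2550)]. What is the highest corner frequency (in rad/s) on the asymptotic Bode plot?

2550 rad/s

Break frequencies occur at each pole and zero magnitude: 0.326 rad/s, 0.36 rad/s, 2.81 rad/s, 120 rad/s, 2550 rad/s.
The highest is 2550 rad/s.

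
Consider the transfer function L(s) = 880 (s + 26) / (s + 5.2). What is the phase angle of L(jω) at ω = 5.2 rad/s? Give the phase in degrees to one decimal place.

∠(j5.2 + 26) = arctan(5.2/26) = 11.31°
∠(j5.2 + 5.2) = arctan(5.2/5.2) = 45.00°
∠L(j5.2) = 11.31° − 45.00° = -33.69°

-33.7°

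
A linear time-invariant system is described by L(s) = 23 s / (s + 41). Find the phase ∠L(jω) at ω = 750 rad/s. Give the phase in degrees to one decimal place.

∠(j750) = 90.00°
∠(j750 + 41) = arctan(750/41) = 86.87°
∠L(j750) = 90.00° − 86.87° = 3.13°

3.1°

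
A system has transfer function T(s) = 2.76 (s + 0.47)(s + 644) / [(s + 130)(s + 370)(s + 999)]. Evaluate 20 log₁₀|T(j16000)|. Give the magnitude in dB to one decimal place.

|j16000 + 0.47| = √(16000² + 0.47²) = 1.6e+04
|j16000 + 644| = √(16000² + 644²) = 1.601e+04
|j16000 + 130| = √(16000² + 130²) = 1.6e+04
|j16000 + 370| = √(16000² + 370²) = 1.6e+04
|j16000 + 999| = √(16000² + 999²) = 1.603e+04
|T(j16000)| = 2.76 × 1.6e+04 × 1.601e+04 / (1.6e+04 × 1.6e+04 × 1.603e+04) = 0.00017225
20 log₁₀(0.00017225) = -75.28 dB

-75.3 dB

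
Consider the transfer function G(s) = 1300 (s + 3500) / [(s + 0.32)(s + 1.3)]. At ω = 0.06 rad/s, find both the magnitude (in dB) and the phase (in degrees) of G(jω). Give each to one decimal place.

|j0.06 + 3500| = √(0.06² + 3500²) = 3500
|j0.06 + 0.32| = √(0.06² + 0.32²) = 0.3256
|j0.06 + 1.3| = √(0.06² + 1.3²) = 1.301
|G(j0.06)| = 1300 × 3500 / (0.3256 × 1.301) = 1.0739e+07
20 log₁₀(1.0739e+07) = 140.62 dB
∠(j0.06 + 3500) = arctan(0.06/3500) = 0.00°
∠(j0.06 + 0.32) = arctan(0.06/0.32) = 10.62°
∠(j0.06 + 1.3) = arctan(0.06/1.3) = 2.64°
∠G(j0.06) = 0.00° − (10.62° + 2.64°) = -13.26°

|G| = 140.6 dB, ∠G = -13.3°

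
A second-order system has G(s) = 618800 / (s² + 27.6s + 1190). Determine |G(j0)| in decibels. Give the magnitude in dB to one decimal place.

G(0) = 618800 / 1190 = 520
20 log₁₀(520) = 54.32 dB

54.3 dB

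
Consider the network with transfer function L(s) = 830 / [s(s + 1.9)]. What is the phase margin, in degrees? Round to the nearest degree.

Gain crossover: |L(jω)| = 1 at ω ≈ 28.8 rad/s.
∠L(j28.8) = −90° − arctan(28.8/1.9) ≈ -176.22°
PM = 180° + (-176.22°) = 3.78°

4°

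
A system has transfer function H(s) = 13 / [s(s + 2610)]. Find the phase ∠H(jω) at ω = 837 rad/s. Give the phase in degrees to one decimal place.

-107.8°

∠(j837 + 2610) = arctan(837/2610) = 17.78°
∠(j837) = 90.00°
∠H(j837) = − (17.78° + 90.00°) = -107.78°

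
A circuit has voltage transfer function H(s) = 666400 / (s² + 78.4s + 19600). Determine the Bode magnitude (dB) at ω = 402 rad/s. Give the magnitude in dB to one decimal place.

|(j402)² + 78.4(j402) + 19600| = |-1.42e+05 + j31517| = 1.455e+05
|H(j402)| = 666400 / 1.455e+05 = 4.5813
20 log₁₀(4.5813) = 13.22 dB

13.2 dB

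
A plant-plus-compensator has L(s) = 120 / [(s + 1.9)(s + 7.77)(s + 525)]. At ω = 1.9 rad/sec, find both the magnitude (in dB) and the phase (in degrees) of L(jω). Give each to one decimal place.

|L| = -39.5 dB, ∠L = -58.9 deg

|j1.9 + 1.9| = √(1.9² + 1.9²) = 2.687
|j1.9 + 7.77| = √(1.9² + 7.77²) = 7.999
|j1.9 + 525| = √(1.9² + 525²) = 525
|L(j1.9)| = 120 / (2.687 × 7.999 × 525) = 0.010635
20 log₁₀(0.010635) = -39.47 dB
∠(j1.9 + 1.9) = arctan(1.9/1.9) = 45.00°
∠(j1.9 + 7.77) = arctan(1.9/7.77) = 13.74°
∠(j1.9 + 525) = arctan(1.9/525) = 0.21°
∠L(j1.9) = − (45.00° + 13.74° + 0.21°) = -58.95°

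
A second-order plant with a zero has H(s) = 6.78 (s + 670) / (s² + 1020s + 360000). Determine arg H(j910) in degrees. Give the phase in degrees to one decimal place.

∠(j910 + 670) = arctan(910/670) = 53.64°
∠[(j910)² + 1020(j910) + 360000] = ∠[-4.681e+05 + j9.282e+05] = 116.76°
∠H(j910) = 53.64° − 116.76° = -63.13°

-63.1°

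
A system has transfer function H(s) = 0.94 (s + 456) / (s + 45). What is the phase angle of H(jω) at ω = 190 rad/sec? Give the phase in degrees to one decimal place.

∠(j190 + 456) = arctan(190/456) = 22.62°
∠(j190 + 45) = arctan(190/45) = 76.68°
∠H(j190) = 22.62° − 76.68° = -54.06°

-54.1 deg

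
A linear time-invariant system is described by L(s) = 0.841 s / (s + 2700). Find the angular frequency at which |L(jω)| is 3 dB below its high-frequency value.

For a single-pole high-pass, the −3 dB point is at the pole: ω = 2700 rad/s.

2700 rad/s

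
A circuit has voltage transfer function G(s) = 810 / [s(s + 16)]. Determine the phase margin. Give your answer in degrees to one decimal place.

31.3°

Gain crossover: |G(jω)| = 1 at ω ≈ 26.3 rad/s.
∠G(j26.3) = −90° − arctan(26.3/16) ≈ -148.69°
PM = 180° + (-148.69°) = 31.31°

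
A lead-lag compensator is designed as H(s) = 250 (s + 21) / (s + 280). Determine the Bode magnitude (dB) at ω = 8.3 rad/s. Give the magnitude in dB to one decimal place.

|j8.3 + 21| = √(8.3² + 21²) = 22.58
|j8.3 + 280| = √(8.3² + 280²) = 280.1
|H(j8.3)| = 250 × 22.58 / 280.1 = 20.153
20 log₁₀(20.153) = 26.09 dB

26.1 dB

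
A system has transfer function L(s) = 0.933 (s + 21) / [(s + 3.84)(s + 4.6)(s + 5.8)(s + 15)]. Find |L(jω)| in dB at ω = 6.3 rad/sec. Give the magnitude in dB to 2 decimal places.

|j6.3 + 21| = √(6.3² + 21²) = 21.92
|j6.3 + 3.84| = √(6.3² + 3.84²) = 7.378
|j6.3 + 4.6| = √(6.3² + 4.6²) = 7.801
|j6.3 + 5.8| = √(6.3² + 5.8²) = 8.563
|j6.3 + 15| = √(6.3² + 15²) = 16.27
|L(j6.3)| = 0.933 × 21.92 / (7.378 × 7.801 × 8.563 × 16.27) = 0.0025511
20 log₁₀(0.0025511) = -51.865 dB

-51.87 dB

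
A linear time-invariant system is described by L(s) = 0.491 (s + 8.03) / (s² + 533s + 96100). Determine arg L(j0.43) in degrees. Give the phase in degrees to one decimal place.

2.9°

∠(j0.43 + 8.03) = arctan(0.43/8.03) = 3.07°
∠[(j0.43)² + 533(j0.43) + 96100] = ∠[96100 + j229.19] = 0.14°
∠L(j0.43) = 3.07° − 0.14° = 2.93°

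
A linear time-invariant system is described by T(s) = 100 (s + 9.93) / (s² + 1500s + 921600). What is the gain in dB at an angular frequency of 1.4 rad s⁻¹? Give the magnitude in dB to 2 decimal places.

|j1.4 + 9.93| = √(1.4² + 9.93²) = 10.03
|(j1.4)² + 1500(j1.4) + 921600| = |9.216e+05 + j2100| = 9.216e+05
|T(j1.4)| = 100 × 10.03 / 9.216e+05 = 0.0010881
20 log₁₀(0.0010881) = -59.266 dB

-59.27 dB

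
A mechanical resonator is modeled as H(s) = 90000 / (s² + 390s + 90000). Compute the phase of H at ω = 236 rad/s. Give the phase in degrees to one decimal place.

∠[(j236)² + 390(j236) + 90000] = ∠[34304 + j92040] = 69.56°
∠H(j236) = −69.56° = -69.56°

-69.6°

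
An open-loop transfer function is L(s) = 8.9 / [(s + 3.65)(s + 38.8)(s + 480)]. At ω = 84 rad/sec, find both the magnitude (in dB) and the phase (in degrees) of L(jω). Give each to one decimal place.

|L| = -112.6 dB, ∠L = -162.6°

|j84 + 3.65| = √(84² + 3.65²) = 84.08
|j84 + 38.8| = √(84² + 38.8²) = 92.53
|j84 + 480| = √(84² + 480²) = 487.3
|L(j84)| = 8.9 / (84.08 × 92.53 × 487.3) = 2.3477e-06
20 log₁₀(2.3477e-06) = -112.59 dB
∠(j84 + 3.65) = arctan(84/3.65) = 87.51°
∠(j84 + 38.8) = arctan(84/38.8) = 65.21°
∠(j84 + 480) = arctan(84/480) = 9.93°
∠L(j84) = − (87.51° + 65.21° + 9.93°) = -162.65°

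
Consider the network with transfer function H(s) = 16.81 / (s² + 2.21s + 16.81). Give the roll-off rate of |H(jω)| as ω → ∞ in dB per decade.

With 0 zeros and 2 poles, the high-frequency asymptotic slope is 20 × (0 − 2) = -40 dB/decade.

-40 dB/decade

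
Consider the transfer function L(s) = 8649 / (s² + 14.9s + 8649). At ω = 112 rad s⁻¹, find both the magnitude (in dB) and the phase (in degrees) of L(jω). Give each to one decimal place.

|L| = 6.2 dB, ∠L = -156.8°

|(j112)² + 14.9(j112) + 8649| = |-3895 + j1668.8| = 4237
|L(j112)| = 8649 / 4237 = 2.0411
20 log₁₀(2.0411) = 6.20 dB
∠[(j112)² + 14.9(j112) + 8649] = ∠[-3895 + j1668.8] = 156.81°
∠L(j112) = −156.81° = -156.81°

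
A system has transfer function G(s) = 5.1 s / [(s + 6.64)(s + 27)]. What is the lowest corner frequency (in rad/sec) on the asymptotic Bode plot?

Break frequencies occur at each pole and zero magnitude: 6.64 rad/sec, 27 rad/sec.
The lowest is 6.64 rad/sec.

6.64 rad/sec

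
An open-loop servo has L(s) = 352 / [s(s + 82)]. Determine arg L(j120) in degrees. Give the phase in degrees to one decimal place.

∠(j120 + 82) = arctan(120/82) = 55.65°
∠(j120) = 90.00°
∠L(j120) = − (55.65° + 90.00°) = -145.65°

-145.7°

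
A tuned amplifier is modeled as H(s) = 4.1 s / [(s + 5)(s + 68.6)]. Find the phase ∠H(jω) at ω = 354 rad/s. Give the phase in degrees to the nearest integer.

-78°

∠(j354) = 90.00°
∠(j354 + 5) = arctan(354/5) = 89.19°
∠(j354 + 68.6) = arctan(354/68.6) = 79.03°
∠H(j354) = 90.00° − (89.19° + 79.03°) = -78.22°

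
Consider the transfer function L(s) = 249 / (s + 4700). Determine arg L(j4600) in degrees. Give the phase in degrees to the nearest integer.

∠(j4600 + 4700) = arctan(4600/4700) = 44.38°
∠L(j4600) = −44.38° = -44.38°

-44 deg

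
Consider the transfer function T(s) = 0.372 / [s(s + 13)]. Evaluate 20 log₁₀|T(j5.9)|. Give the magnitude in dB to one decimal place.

-47.1 dB

|j5.9 + 13| = √(5.9² + 13²) = 14.28
|j5.9| = 5.9
|T(j5.9)| = 0.372 / (14.28 × 5.9) = 0.0044165
20 log₁₀(0.0044165) = -47.10 dB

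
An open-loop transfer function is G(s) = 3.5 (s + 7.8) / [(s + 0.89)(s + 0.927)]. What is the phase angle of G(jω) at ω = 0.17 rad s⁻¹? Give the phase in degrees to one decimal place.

∠(j0.17 + 7.8) = arctan(0.17/7.8) = 1.25°
∠(j0.17 + 0.89) = arctan(0.17/0.89) = 10.81°
∠(j0.17 + 0.927) = arctan(0.17/0.927) = 10.39°
∠G(j0.17) = 1.25° − (10.81° + 10.39°) = -19.96°

-20.0 deg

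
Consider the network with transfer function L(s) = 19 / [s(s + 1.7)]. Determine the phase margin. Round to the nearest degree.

Gain crossover: |L(jω)| = 1 at ω ≈ 4.2 rad/s.
∠L(j4.2) = −90° − arctan(4.2/1.7) ≈ -157.95°
PM = 180° + (-157.95°) = 22.05°

22 deg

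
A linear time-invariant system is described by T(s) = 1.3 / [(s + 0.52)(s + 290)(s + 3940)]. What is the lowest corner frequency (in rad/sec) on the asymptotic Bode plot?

Break frequencies occur at each pole and zero magnitude: 0.52 rad/sec, 290 rad/sec, 3940 rad/sec.
The lowest is 0.52 rad/sec.

0.52 rad/sec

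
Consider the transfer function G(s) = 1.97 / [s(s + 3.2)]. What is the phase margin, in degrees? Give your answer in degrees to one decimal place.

79.3 deg

Gain crossover: |G(jω)| = 1 at ω ≈ 0.605 rad/s.
∠G(j0.605) = −90° − arctan(0.605/3.2) ≈ -100.70°
PM = 180° + (-100.70°) = 79.30°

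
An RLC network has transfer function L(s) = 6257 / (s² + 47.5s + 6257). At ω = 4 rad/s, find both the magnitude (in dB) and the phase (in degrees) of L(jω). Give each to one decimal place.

|(j4)² + 47.5(j4) + 6257| = |6241 + j190| = 6244
|L(j4)| = 6257 / 6244 = 1.0021
20 log₁₀(1.0021) = 0.02 dB
∠[(j4)² + 47.5(j4) + 6257] = ∠[6241 + j190] = 1.74°
∠L(j4) = −1.74° = -1.74°

|L| = 0.0 dB, ∠L = -1.7 deg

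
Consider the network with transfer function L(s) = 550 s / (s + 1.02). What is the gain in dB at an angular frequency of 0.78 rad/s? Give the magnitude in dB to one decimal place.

|j0.78| = 0.78
|j0.78 + 1.02| = √(0.78² + 1.02²) = 1.284
|L(j0.78)| = 550 × 0.78 / 1.284 = 334.1
20 log₁₀(334.1) = 50.48 dB

50.5 dB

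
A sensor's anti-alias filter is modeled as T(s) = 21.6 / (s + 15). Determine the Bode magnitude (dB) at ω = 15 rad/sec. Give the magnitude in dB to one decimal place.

|j15 + 15| = √(15² + 15²) = 21.21
|T(j15)| = 21.6 / 21.21 = 1.0182
20 log₁₀(1.0182) = 0.16 dB

0.2 dB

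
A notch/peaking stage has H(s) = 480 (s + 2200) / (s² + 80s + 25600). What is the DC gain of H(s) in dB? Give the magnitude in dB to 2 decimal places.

32.31 dB

H(0) = 480 × 2200 / 25600 = 41.25
20 log₁₀(41.25) = 32.308 dB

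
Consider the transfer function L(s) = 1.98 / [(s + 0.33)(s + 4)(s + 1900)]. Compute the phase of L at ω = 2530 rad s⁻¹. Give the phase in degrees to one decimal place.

∠(j2530 + 0.33) = arctan(2530/0.33) = 89.99°
∠(j2530 + 4) = arctan(2530/4) = 89.91°
∠(j2530 + 1900) = arctan(2530/1900) = 53.09°
∠L(j2530) = − (89.99° + 89.91° + 53.09°) = -233.00°

-233.0°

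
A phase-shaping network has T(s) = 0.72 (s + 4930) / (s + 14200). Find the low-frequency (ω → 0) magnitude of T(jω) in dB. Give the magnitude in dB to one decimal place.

-12.0 dB

T(0) = 0.72 × 4930 / 14200 = 0.24997
20 log₁₀(0.24997) = -12.04 dB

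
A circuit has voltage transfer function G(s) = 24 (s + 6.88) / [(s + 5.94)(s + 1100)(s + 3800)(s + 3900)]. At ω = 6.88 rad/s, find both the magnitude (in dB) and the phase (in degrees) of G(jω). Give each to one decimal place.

|G| = -176.0 dB, ∠G = -4.8°

|j6.88 + 6.88| = √(6.88² + 6.88²) = 9.73
|j6.88 + 5.94| = √(6.88² + 5.94²) = 9.089
|j6.88 + 1100| = √(6.88² + 1100²) = 1100
|j6.88 + 3800| = √(6.88² + 3800²) = 3800
|j6.88 + 3900| = √(6.88² + 3900²) = 3900
|G(j6.88)| = 24 × 9.73 / (9.089 × 1100 × 3800 × 3900) = 1.5759e-09
20 log₁₀(1.5759e-09) = -176.05 dB
∠(j6.88 + 6.88) = arctan(6.88/6.88) = 45.00°
∠(j6.88 + 5.94) = arctan(6.88/5.94) = 49.19°
∠(j6.88 + 1100) = arctan(6.88/1100) = 0.36°
∠(j6.88 + 3800) = arctan(6.88/3800) = 0.10°
∠(j6.88 + 3900) = arctan(6.88/3900) = 0.10°
∠G(j6.88) = 45.00° − (49.19° + 0.36° + 0.10° + 0.10°) = -4.76°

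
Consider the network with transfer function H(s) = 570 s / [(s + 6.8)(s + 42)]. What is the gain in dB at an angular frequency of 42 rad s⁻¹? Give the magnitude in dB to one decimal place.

|j42| = 42
|j42 + 6.8| = √(42² + 6.8²) = 42.55
|j42 + 42| = √(42² + 42²) = 59.4
|H(j42)| = 570 × 42 / (42.55 × 59.4) = 9.4731
20 log₁₀(9.4731) = 19.53 dB

19.5 dB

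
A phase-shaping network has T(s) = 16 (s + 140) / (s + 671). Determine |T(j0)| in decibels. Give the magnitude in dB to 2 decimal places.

T(0) = 16 × 140 / 671 = 3.3383
20 log₁₀(3.3383) = 10.471 dB

10.47 dB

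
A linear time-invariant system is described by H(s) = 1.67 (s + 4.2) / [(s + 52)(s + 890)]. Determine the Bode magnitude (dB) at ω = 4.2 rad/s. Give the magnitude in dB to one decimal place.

-73.4 dB

|j4.2 + 4.2| = √(4.2² + 4.2²) = 5.94
|j4.2 + 52| = √(4.2² + 52²) = 52.17
|j4.2 + 890| = √(4.2² + 890²) = 890
|H(j4.2)| = 1.67 × 5.94 / (52.17 × 890) = 0.00021363
20 log₁₀(0.00021363) = -73.41 dB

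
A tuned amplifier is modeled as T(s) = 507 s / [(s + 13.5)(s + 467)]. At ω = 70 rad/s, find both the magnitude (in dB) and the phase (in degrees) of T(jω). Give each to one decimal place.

|T| = 0.5 dB, ∠T = 2.4°

|j70| = 70
|j70 + 13.5| = √(70² + 13.5²) = 71.29
|j70 + 467| = √(70² + 467²) = 472.2
|T(j70)| = 507 × 70 / (71.29 × 472.2) = 1.0542
20 log₁₀(1.0542) = 0.46 dB
∠(j70) = 90.00°
∠(j70 + 13.5) = arctan(70/13.5) = 79.08°
∠(j70 + 467) = arctan(70/467) = 8.52°
∠T(j70) = 90.00° − (79.08° + 8.52°) = 2.39°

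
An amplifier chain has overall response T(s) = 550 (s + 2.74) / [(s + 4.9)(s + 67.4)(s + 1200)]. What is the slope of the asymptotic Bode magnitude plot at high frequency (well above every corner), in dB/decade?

-40 dB/decade

With 1 zero and 3 poles, the high-frequency asymptotic slope is 20 × (1 − 3) = -40 dB/decade.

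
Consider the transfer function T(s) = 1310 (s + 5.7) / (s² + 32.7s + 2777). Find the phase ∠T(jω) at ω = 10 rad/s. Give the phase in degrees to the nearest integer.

53°

∠(j10 + 5.7) = arctan(10/5.7) = 60.32°
∠[(j10)² + 32.7(j10) + 2777] = ∠[2677 + j327] = 6.96°
∠T(j10) = 60.32° − 6.96° = 53.35°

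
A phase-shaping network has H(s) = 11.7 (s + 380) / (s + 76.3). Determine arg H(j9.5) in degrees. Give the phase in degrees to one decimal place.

∠(j9.5 + 380) = arctan(9.5/380) = 1.43°
∠(j9.5 + 76.3) = arctan(9.5/76.3) = 7.10°
∠H(j9.5) = 1.43° − 7.10° = -5.67°

-5.7 deg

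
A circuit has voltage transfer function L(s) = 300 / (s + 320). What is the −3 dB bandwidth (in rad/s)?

320 rad/s

For a single-pole low-pass, the −3 dB point is at the pole: ω = 320 rad/s.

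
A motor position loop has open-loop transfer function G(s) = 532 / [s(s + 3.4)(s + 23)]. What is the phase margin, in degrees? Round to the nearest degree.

29°

Gain crossover: |G(jω)| = 1 at ω ≈ 4.21 rad s⁻¹.
∠G(j4.21) = −90° − arctan(4.21/3.4) − arctan(4.21/23) ≈ -151.42°
PM = 180° + (-151.42°) = 28.58°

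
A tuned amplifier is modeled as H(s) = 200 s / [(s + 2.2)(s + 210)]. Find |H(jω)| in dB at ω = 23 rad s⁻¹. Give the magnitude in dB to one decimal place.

|j23| = 23
|j23 + 2.2| = √(23² + 2.2²) = 23.1
|j23 + 210| = √(23² + 210²) = 211.3
|H(j23)| = 200 × 23 / (23.1 × 211.3) = 0.94242
20 log₁₀(0.94242) = -0.52 dB

-0.5 dB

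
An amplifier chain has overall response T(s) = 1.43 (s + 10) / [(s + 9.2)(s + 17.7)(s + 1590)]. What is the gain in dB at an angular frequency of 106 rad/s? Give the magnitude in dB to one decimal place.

|j106 + 10| = √(106² + 10²) = 106.5
|j106 + 9.2| = √(106² + 9.2²) = 106.4
|j106 + 17.7| = √(106² + 17.7²) = 107.5
|j106 + 1590| = √(106² + 1590²) = 1594
|T(j106)| = 1.43 × 106.5 / (106.4 × 107.5 × 1594) = 8.3559e-06
20 log₁₀(8.3559e-06) = -101.56 dB

-101.6 dB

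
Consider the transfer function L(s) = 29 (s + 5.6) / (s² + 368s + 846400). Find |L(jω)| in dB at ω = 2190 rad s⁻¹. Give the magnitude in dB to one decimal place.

-36.1 dB

|j2190 + 5.6| = √(2190² + 5.6²) = 2190
|(j2190)² + 368(j2190) + 846400| = |-3.9497e+06 + j8.0592e+05| = 4.031e+06
|L(j2190)| = 29 × 2190 / 4.031e+06 = 0.015755
20 log₁₀(0.015755) = -36.05 dB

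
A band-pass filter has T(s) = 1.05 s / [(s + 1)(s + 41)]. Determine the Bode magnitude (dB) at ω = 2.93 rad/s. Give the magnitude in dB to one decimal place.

-32.3 dB

|j2.93| = 2.93
|j2.93 + 1| = √(2.93² + 1²) = 3.096
|j2.93 + 41| = √(2.93² + 41²) = 41.1
|T(j2.93)| = 1.05 × 2.93 / (3.096 × 41.1) = 0.024175
20 log₁₀(0.024175) = -32.33 dB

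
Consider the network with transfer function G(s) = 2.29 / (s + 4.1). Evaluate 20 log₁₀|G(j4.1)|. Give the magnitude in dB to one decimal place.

-8.1 dB

|j4.1 + 4.1| = √(4.1² + 4.1²) = 5.798
|G(j4.1)| = 2.29 / 5.798 = 0.39495
20 log₁₀(0.39495) = -8.07 dB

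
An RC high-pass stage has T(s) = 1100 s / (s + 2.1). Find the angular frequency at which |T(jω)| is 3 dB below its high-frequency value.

2.1 rad s⁻¹

For a single-pole high-pass, the −3 dB point is at the pole: ω = 2.1 rad s⁻¹.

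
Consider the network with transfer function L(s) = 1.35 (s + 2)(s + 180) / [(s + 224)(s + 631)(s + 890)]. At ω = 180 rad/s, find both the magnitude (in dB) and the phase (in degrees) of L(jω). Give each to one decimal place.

|j180 + 2| = √(180² + 2²) = 180
|j180 + 180| = √(180² + 180²) = 254.6
|j180 + 224| = √(180² + 224²) = 287.4
|j180 + 631| = √(180² + 631²) = 656.2
|j180 + 890| = √(180² + 890²) = 908
|L(j180)| = 1.35 × 180 × 254.6 / (287.4 × 656.2 × 908) = 0.00036131
20 log₁₀(0.00036131) = -68.84 dB
∠(j180 + 2) = arctan(180/2) = 89.36°
∠(j180 + 180) = arctan(180/180) = 45.00°
∠(j180 + 224) = arctan(180/224) = 38.78°
∠(j180 + 631) = arctan(180/631) = 15.92°
∠(j180 + 890) = arctan(180/890) = 11.43°
∠L(j180) = 89.36° + 45.00° − (38.78° + 15.92° + 11.43°) = 68.22°

|L| = -68.8 dB, ∠L = 68.2°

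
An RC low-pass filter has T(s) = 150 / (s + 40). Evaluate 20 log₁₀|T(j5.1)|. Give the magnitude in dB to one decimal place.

|j5.1 + 40| = √(5.1² + 40²) = 40.32
|T(j5.1)| = 150 / 40.32 = 3.7199
20 log₁₀(3.7199) = 11.41 dB

11.4 dB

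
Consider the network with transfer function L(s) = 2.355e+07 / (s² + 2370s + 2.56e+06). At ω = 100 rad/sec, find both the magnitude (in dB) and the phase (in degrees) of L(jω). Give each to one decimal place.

|(j100)² + 2370(j100) + 2.56e+06| = |2.55e+06 + j2.37e+05| = 2.561e+06
|L(j100)| = 2.355e+07 / 2.561e+06 = 9.1957
20 log₁₀(9.1957) = 19.27 dB
∠[(j100)² + 2370(j100) + 2.56e+06] = ∠[2.55e+06 + j2.37e+05] = 5.31°
∠L(j100) = −5.31° = -5.31°

|L| = 19.3 dB, ∠L = -5.3°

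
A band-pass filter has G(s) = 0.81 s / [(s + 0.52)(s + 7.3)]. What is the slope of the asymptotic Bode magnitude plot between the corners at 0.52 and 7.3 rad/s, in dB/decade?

In this band the factors already past their corner are: 1 differentiator zero, pole at 0.52; net slope = 0 dB/decade.

0 dB/decade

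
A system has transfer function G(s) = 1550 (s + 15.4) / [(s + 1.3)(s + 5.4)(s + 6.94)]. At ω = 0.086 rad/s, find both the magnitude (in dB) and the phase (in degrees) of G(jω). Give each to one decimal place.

|G| = 53.8 dB, ∠G = -5.1 deg

|j0.086 + 15.4| = √(0.086² + 15.4²) = 15.4
|j0.086 + 1.3| = √(0.086² + 1.3²) = 1.303
|j0.086 + 5.4| = √(0.086² + 5.4²) = 5.401
|j0.086 + 6.94| = √(0.086² + 6.94²) = 6.941
|G(j0.086)| = 1550 × 15.4 / (1.303 × 5.401 × 6.941) = 488.79
20 log₁₀(488.79) = 53.78 dB
∠(j0.086 + 15.4) = arctan(0.086/15.4) = 0.32°
∠(j0.086 + 1.3) = arctan(0.086/1.3) = 3.78°
∠(j0.086 + 5.4) = arctan(0.086/5.4) = 0.91°
∠(j0.086 + 6.94) = arctan(0.086/6.94) = 0.71°
∠G(j0.086) = 0.32° − (3.78° + 0.91° + 0.71°) = -5.09°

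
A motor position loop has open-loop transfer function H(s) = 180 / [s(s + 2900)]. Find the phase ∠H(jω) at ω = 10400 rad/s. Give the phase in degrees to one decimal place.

∠(j10400 + 2900) = arctan(10400/2900) = 74.42°
∠(j10400) = 90.00°
∠H(j10400) = − (74.42° + 90.00°) = -164.42°

-164.4°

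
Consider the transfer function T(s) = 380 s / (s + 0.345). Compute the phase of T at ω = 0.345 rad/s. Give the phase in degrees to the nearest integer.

∠(j0.345) = 90.00°
∠(j0.345 + 0.345) = arctan(0.345/0.345) = 45.00°
∠T(j0.345) = 90.00° − 45.00° = 45.00°

45 deg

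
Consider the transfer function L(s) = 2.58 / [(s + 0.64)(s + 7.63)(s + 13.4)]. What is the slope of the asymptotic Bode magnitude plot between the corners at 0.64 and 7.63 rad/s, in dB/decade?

In this band the factors already past their corner are: pole at 0.64; net slope = -20 dB/decade.

-20 dB/decade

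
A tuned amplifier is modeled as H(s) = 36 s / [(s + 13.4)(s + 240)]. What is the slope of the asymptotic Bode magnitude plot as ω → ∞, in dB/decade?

-20 dB/decade

With 1 zero and 2 poles, the high-frequency asymptotic slope is 20 × (1 − 2) = -20 dB/decade.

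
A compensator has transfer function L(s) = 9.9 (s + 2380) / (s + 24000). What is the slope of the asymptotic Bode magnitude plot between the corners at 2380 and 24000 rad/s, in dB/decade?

In this band the factors already past their corner are: zero at 2380; net slope = 20 dB/decade.

20 dB/decade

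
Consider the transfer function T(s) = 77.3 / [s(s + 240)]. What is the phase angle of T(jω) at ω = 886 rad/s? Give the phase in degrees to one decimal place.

∠(j886 + 240) = arctan(886/240) = 74.84°
∠(j886) = 90.00°
∠T(j886) = − (74.84° + 90.00°) = -164.84°

-164.8 deg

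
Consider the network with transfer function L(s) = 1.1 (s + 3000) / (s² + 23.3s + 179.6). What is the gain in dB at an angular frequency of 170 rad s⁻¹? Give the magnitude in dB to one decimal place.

-18.9 dB

|j170 + 3000| = √(170² + 3000²) = 3005
|(j170)² + 23.3(j170) + 179.6| = |-28720 + j3961| = 2.899e+04
|L(j170)| = 1.1 × 3005 / 2.899e+04 = 0.11401
20 log₁₀(0.11401) = -18.86 dB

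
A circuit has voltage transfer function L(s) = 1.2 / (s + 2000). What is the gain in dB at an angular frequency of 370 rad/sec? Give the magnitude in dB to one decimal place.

|j370 + 2000| = √(370² + 2000²) = 2034
|L(j370)| = 1.2 / 2034 = 0.00058999
20 log₁₀(0.00058999) = -64.58 dB

-64.6 dB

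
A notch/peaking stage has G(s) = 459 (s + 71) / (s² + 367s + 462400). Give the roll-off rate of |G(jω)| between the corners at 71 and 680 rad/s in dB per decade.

20 dB/decade

In this band the factors already past their corner are: zero at 71; net slope = 20 dB/decade.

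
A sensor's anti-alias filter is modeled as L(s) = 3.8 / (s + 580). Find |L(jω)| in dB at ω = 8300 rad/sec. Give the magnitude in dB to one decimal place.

-66.8 dB

|j8300 + 580| = √(8300² + 580²) = 8320
|L(j8300)| = 3.8 / 8320 = 0.00045672
20 log₁₀(0.00045672) = -66.81 dB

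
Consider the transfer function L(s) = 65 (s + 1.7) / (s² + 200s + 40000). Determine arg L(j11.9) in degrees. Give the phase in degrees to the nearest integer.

78°

∠(j11.9 + 1.7) = arctan(11.9/1.7) = 81.87°
∠[(j11.9)² + 200(j11.9) + 40000] = ∠[39858 + j2380] = 3.42°
∠L(j11.9) = 81.87° − 3.42° = 78.45°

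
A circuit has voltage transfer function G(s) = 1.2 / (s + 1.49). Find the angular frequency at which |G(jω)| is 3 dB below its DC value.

For a single-pole low-pass, the −3 dB point is at the pole: ω = 1.49 rad s⁻¹.

1.49 rad s⁻¹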